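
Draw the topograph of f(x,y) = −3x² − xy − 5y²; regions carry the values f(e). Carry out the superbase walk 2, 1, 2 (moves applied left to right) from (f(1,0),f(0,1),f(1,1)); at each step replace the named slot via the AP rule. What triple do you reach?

start (-3,-5,-9) = (f(1,0),f(0,1),f(1,1))
replace slot 2: 2·((-3)+(-9)) − (-5) = -19 → (-3,-19,-9)
replace slot 1: 2·((-19)+(-9)) − (-3) = -53 → (-53,-19,-9)
replace slot 2: 2·((-53)+(-9)) − (-19) = -105 → (-53,-105,-9)

-53,-105,-9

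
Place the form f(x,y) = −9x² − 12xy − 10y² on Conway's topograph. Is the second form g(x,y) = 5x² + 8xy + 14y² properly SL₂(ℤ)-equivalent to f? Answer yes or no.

D₁ = -216, D₂ = -216
f is negative-definite; reduce −f:
−f: translate: b→-6 (≡12 mod 18), so (9,12,10)→(9,-6,7)
−f: flip: (9,-6,7)→(7,6,9)
−f: reduced (well bottom): (7,6,9) with a≤c, −a<b≤a
flip sign back: reduced form of f is (-7,-6,-9)
g: translate: b→-2 (≡8 mod 10), so (5,8,14)→(5,-2,11)
g: reduced (well bottom): (5,-2,11) with a≤c, −a<b≤a
reduced forms (-7, -6, -9) vs (5, -2, 11) ⇒ inequivalent

no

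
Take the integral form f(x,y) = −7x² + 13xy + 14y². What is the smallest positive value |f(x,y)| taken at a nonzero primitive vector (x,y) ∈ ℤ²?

river: ρ → (14,15,-6)
river: ρ → (-6,21,5)
river: ρ → (5,19,-10)
river: ρ → (-10,21,3)
river: ρ → (3,21,-10)
river: ρ → (-10,19,5)
river: ρ → (5,21,-6)
river: ρ → (-6,15,14)
river: ρ → (14,13,-7)
river: ρ → (-7,15,12)
river: ρ → (12,9,-10)
river: ρ → (-10,11,11)
river: ρ → (11,11,-10)
river: ρ → (-10,9,12)
river: ρ → (12,15,-7)
river: ρ → (-7,13,14)
closes: descent 0, river 16
min |a| on river = 3

3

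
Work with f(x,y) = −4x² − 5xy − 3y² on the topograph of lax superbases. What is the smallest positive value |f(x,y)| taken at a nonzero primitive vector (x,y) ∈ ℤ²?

translate: b→-3 (≡5 mod 8), so (4,5,3)→(4,-3,2)
flip: (4,-3,2)→(2,3,4)
translate: b→-1 (≡3 mod 4), so (2,3,4)→(2,-1,3)
reduced (well bottom): (2,-1,3) with a≤c, −a<b≤a
well minimum |f| = |-2| = 2 (negative-definite)

2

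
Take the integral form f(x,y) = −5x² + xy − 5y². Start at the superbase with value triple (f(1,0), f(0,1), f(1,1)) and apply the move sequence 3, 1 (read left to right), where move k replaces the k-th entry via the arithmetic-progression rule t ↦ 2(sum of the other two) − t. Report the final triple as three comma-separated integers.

start (-5,-5,-9) = (f(1,0),f(0,1),f(1,1))
replace slot 3: 2·((-5)+(-5)) − (-9) = -11 → (-5,-5,-11)
replace slot 1: 2·((-5)+(-11)) − (-5) = -27 → (-27,-5,-11)

-27,-5,-11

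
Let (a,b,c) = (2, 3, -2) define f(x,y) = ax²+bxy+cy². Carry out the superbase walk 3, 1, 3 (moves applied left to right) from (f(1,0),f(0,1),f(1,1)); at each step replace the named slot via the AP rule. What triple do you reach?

start (2,-2,3) = (f(1,0),f(0,1),f(1,1))
replace slot 3: 2·(2+(-2)) − 3 = -3 → (2,-2,-3)
replace slot 1: 2·((-2)+(-3)) − 2 = -12 → (-12,-2,-3)
replace slot 3: 2·((-12)+(-2)) − (-3) = -25 → (-12,-2,-25)

-12,-2,-25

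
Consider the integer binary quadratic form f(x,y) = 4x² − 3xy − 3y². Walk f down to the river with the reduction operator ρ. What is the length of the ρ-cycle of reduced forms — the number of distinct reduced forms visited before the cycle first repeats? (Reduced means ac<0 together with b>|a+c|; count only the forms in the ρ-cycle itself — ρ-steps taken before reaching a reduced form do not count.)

D = 57, ⌊√D⌋ = 7
descent: ρ → (-3,3,4)  [lands on river]
river: ρ → (4,5,-2)
river: ρ → (-2,7,1)
river: ρ → (1,7,-2)
river: ρ → (-2,5,4)
river: ρ → (4,3,-3)
ρ-cycle length = 6 (tail of 1 descent step not counted)

6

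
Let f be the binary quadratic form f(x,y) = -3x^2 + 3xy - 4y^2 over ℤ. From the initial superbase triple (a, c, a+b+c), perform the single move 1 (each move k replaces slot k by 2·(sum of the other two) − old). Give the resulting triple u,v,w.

start (-3,-4,-4) = (f(1,0),f(0,1),f(1,1))
replace slot 1: 2·((-4)+(-4)) − (-3) = -13 → (-13,-4,-4)

-13,-4,-4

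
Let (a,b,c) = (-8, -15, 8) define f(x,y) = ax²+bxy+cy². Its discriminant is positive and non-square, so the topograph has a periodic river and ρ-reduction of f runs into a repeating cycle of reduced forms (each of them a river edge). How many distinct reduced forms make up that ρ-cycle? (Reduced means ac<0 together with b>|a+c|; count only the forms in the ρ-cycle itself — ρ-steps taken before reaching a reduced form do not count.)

D = 481, ⌊√D⌋ = 21
descent: ρ → (8,15,-8)  [lands on river]
river: ρ → (-8,17,6)
river: ρ → (6,19,-5)
river: ρ → (-5,21,2)
river: ρ → (2,19,-15)
river: ρ → (-15,11,6)
river: ρ → (6,13,-13)
river: ρ → (-13,13,6)
river: ρ → (6,11,-15)
river: ρ → (-15,19,2)
river: ρ → (2,21,-5)
river: ρ → (-5,19,6)
river: ρ → (6,17,-8)
river: ρ → (-8,15,8)
river: ρ → (8,17,-6)
river: ρ → (-6,19,5)
river: ρ → (5,21,-2)
river: ρ → (-2,19,15)
river: ρ → (15,11,-6)
river: ρ → (-6,13,13)
river: ρ → (13,13,-6)
river: ρ → (-6,11,15)
river: ρ → (15,19,-2)
river: ρ → (-2,21,5)
river: ρ → (5,19,-6)
river: ρ → (-6,17,8)
ρ-cycle length = 26 (tail of 1 descent step not counted)

26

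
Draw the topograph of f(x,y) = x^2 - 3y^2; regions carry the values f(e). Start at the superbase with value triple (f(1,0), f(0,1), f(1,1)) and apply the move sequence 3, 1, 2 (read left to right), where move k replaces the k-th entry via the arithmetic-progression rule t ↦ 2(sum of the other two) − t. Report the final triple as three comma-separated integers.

start (1,-3,-2) = (f(1,0),f(0,1),f(1,1))
replace slot 3: 2·(1+(-3)) − (-2) = -2 → (1,-3,-2)
replace slot 1: 2·((-3)+(-2)) − 1 = -11 → (-11,-3,-2)
replace slot 2: 2·((-11)+(-2)) − (-3) = -23 → (-11,-23,-2)

-11,-23,-2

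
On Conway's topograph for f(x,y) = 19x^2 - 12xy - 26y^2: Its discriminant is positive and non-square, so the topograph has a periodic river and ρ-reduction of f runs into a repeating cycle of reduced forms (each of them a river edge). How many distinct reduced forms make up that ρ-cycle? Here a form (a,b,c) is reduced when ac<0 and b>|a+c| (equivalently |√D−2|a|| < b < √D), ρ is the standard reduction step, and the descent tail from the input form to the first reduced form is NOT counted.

D = 2120, ⌊√D⌋ = 46
descent: ρ → (-26,12,19)  [lands on river]
river: ρ → (19,26,-19)
river: ρ → (-19,12,26)
river: ρ → (26,40,-5)
river: ρ → (-5,40,26)
river: ρ → (26,12,-19)
river: ρ → (-19,26,19)
river: ρ → (19,12,-26)
river: ρ → (-26,40,5)
river: ρ → (5,40,-26)
ρ-cycle length = 10 (tail of 1 descent step not counted)

10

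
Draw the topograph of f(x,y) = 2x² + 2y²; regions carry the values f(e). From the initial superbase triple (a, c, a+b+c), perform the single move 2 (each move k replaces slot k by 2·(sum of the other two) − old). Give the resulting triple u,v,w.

start (2,2,4) = (f(1,0),f(0,1),f(1,1))
replace slot 2: 2·(2+4) − 2 = 10 → (2,10,4)

2,10,4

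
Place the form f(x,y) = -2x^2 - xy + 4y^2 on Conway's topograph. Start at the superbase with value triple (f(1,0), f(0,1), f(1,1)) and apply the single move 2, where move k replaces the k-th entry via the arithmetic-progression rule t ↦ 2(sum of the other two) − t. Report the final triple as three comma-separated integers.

start (-2,4,1) = (f(1,0),f(0,1),f(1,1))
replace slot 2: 2·((-2)+1) − 4 = -6 → (-2,-6,1)

-2,-6,1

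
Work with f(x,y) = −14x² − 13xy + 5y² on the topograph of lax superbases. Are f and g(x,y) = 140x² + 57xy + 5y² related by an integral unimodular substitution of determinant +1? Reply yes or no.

D₁ = 449, D₂ = 449
river cycle of f (length 38): (5, 13, -14), (-14, 15, 4), (4, 17, -10), (-10, 3, 11), (11, 19, -2), (-2, 21, 1), (1, 21, -2), (-2, 19, 11), (11, 3, -10), (-10, 17, 4), … (28 more)
river cycle of g (length 38): (5, 13, -14), (-14, 15, 4), (4, 17, -10), (-10, 3, 11), (11, 19, -2), (-2, 21, 1), (1, 21, -2), (-2, 19, 11), (11, 3, -10), (-10, 17, 4), … (28 more)
cycles coincide ⇒ equivalent

yes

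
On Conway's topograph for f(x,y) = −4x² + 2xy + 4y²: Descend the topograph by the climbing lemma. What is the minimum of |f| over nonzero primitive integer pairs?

river: ρ → (4,6,-2)
river: ρ → (-2,6,4)
river: ρ → (4,2,-4)
river: ρ → (-4,6,2)
river: ρ → (2,6,-4)
river: ρ → (-4,2,4)
closes: descent 0, river 6
min |a| on river = 2

2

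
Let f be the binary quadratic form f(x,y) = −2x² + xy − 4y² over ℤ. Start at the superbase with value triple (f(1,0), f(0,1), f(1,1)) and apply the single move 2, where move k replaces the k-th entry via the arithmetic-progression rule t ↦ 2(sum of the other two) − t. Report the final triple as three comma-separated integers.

start (-2,-4,-5) = (f(1,0),f(0,1),f(1,1))
replace slot 2: 2·((-2)+(-5)) − (-4) = -10 → (-2,-10,-5)

-2,-10,-5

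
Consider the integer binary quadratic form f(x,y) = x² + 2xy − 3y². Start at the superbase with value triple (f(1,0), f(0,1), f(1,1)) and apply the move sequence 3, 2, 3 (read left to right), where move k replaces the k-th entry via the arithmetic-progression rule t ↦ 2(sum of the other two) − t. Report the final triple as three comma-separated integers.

start (1,-3,0) = (f(1,0),f(0,1),f(1,1))
replace slot 3: 2·(1+(-3)) − 0 = -4 → (1,-3,-4)
replace slot 2: 2·(1+(-4)) − (-3) = -3 → (1,-3,-4)
replace slot 3: 2·(1+(-3)) − (-4) = 0 → (1,-3,0)

1,-3,0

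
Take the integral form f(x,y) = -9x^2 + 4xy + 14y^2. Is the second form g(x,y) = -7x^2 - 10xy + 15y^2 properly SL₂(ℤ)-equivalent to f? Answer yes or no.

D₁ = 520, D₂ = 520
river cycle of f (length 6): (-9, 22, 1), (1, 22, -9), (-9, 14, 9), (9, 22, -1), (-1, 22, 9), (9, 14, -9)
river cycle of g (length 10): (15, 10, -7), (-7, 18, 7), (7, 10, -15), (-15, 20, 2), (2, 20, -15), (-15, 10, 7), (7, 18, -7), (-7, 10, 15), (15, 20, -2), (-2, 20, 15)
cycles differ ⇒ inequivalent

no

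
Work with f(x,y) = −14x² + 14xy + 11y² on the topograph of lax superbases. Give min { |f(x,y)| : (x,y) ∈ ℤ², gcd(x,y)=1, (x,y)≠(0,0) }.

river: ρ → (11,8,-17)
river: ρ → (-17,26,2)
river: ρ → (2,26,-17)
river: ρ → (-17,8,11)
river: ρ → (11,14,-14)
river: ρ → (-14,14,11)
closes: descent 0, river 6
min |a| on river = 2

2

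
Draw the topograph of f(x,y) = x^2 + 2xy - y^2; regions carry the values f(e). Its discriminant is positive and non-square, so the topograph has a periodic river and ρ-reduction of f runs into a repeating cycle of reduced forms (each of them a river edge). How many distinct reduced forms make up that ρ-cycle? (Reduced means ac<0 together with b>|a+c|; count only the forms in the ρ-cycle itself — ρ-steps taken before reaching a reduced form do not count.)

D = 8, ⌊√D⌋ = 2
river: ρ → (-1,2,1)
river: ρ → (1,2,-1)
ρ-cycle length = 2 (tail of 0 descent steps not counted)

2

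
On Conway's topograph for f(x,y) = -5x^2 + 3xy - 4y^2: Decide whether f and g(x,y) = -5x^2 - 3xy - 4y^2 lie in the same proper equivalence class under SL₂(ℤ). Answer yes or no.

D₁ = -71, D₂ = -71
f is negative-definite; reduce −f:
−f: flip: (5,-3,4)→(4,3,5)
−f: reduced (well bottom): (4,3,5) with a≤c, −a<b≤a
flip sign back: reduced form of f is (-4,-3,-5)
g is negative-definite; reduce −g:
−g: flip: (5,3,4)→(4,-3,5)
−g: reduced (well bottom): (4,-3,5) with a≤c, −a<b≤a
flip sign back: reduced form of g is (-4,3,-5)
reduced forms (-4, -3, -5) vs (-4, 3, -5) ⇒ inequivalent

no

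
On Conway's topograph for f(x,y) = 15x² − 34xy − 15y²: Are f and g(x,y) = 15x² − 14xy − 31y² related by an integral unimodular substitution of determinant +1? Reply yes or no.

D₁ = 2056, D₂ = 2056
river cycle of f (length 12): (-15, 34, 15), (15, 26, -23), (-23, 20, 18), (18, 16, -25), (-25, 34, 9), (9, 38, -17), (-17, 30, 17), (17, 38, -9), (-9, 34, 25), (25, 16, -18), … (2 more)
river cycle of g (length 6): (15, 16, -30), (-30, 44, 1), (1, 44, -30), (-30, 16, 15), (15, 44, -2), (-2, 44, 15)
cycles differ ⇒ inequivalent

no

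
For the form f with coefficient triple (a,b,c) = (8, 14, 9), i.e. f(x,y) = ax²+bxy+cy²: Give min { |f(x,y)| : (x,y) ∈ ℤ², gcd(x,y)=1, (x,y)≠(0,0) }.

translate: b→-2 (≡14 mod 16), so (8,14,9)→(8,-2,3)
flip: (8,-2,3)→(3,2,8)
reduced (well bottom): (3,2,8) with a≤c, −a<b≤a
well minimum = a = 3

3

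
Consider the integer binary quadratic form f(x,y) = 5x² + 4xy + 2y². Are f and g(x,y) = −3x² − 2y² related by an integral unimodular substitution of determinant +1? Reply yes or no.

D₁ = -24, D₂ = -24
f: flip: (5,4,2)→(2,-4,5)
f: translate: b→0 (≡-4 mod 4), so (2,-4,5)→(2,0,3)
f: reduced (well bottom): (2,0,3) with a≤c, −a<b≤a
g is negative-definite; reduce −g:
−g: flip: (3,0,2)→(2,0,3)
−g: reduced (well bottom): (2,0,3) with a≤c, −a<b≤a
flip sign back: reduced form of g is (-2,0,-3)
reduced forms (2, 0, 3) vs (-2, 0, -3) ⇒ inequivalent

no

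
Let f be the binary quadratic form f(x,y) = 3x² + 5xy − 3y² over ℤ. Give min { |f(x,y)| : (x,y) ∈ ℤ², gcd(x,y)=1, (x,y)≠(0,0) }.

river: ρ → (-3,7,1)
river: ρ → (1,7,-3)
river: ρ → (-3,5,3)
river: ρ → (3,7,-1)
river: ρ → (-1,7,3)
river: ρ → (3,5,-3)
closes: descent 0, river 6
min |a| on river = 1

1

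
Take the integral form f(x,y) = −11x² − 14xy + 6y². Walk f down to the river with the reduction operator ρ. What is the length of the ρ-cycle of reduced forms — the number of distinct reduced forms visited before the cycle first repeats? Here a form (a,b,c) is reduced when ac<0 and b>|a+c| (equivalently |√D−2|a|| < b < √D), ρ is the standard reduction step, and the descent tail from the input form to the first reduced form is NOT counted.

D = 460, ⌊√D⌋ = 21
descent: ρ → (6,14,-11)  [lands on river]
river: ρ → (-11,8,9)
river: ρ → (9,10,-10)
river: ρ → (-10,10,9)
river: ρ → (9,8,-11)
river: ρ → (-11,14,6)
river: ρ → (6,10,-15)
river: ρ → (-15,20,1)
river: ρ → (1,20,-15)
river: ρ → (-15,10,6)
ρ-cycle length = 10 (tail of 1 descent step not counted)

10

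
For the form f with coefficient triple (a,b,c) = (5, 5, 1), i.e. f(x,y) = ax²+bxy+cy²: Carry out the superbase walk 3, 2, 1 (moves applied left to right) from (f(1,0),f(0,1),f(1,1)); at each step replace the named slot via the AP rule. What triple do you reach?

start (5,1,11) = (f(1,0),f(0,1),f(1,1))
replace slot 3: 2·(5+1) − 11 = 1 → (5,1,1)
replace slot 2: 2·(5+1) − 1 = 11 → (5,11,1)
replace slot 1: 2·(11+1) − 5 = 19 → (19,11,1)

19,11,1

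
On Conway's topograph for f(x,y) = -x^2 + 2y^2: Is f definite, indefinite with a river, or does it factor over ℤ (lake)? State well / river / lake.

D = b²−4ac = 0² − 4·(-1)·2 = 8
D > 0 non-square ⇒ indefinite ⇒ periodic river

river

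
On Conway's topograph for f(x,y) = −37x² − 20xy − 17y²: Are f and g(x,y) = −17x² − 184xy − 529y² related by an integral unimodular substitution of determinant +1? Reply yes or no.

D₁ = -2116, D₂ = -2116
f is negative-definite; reduce −f:
−f: flip: (37,20,17)→(17,-20,37)
−f: translate: b→14 (≡-20 mod 34), so (17,-20,37)→(17,14,34)
−f: reduced (well bottom): (17,14,34) with a≤c, −a<b≤a
flip sign back: reduced form of f is (-17,-14,-34)
g is negative-definite; reduce −g:
−g: translate: b→14 (≡184 mod 34), so (17,184,529)→(17,14,34)
−g: reduced (well bottom): (17,14,34) with a≤c, −a<b≤a
flip sign back: reduced form of g is (-17,-14,-34)
reduced forms (-17, -14, -34) vs (-17, -14, -34) ⇒ equivalent

yes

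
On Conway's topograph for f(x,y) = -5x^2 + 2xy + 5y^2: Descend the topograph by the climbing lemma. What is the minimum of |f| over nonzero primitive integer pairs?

river: ρ → (5,8,-2)
river: ρ → (-2,8,5)
river: ρ → (5,2,-5)
river: ρ → (-5,8,2)
river: ρ → (2,8,-5)
river: ρ → (-5,2,5)
closes: descent 0, river 6
min |a| on river = 2

2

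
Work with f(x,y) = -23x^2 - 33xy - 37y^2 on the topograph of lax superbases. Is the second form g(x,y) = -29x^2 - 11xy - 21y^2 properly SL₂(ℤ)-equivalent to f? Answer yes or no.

D₁ = -2315, D₂ = -2315
f is negative-definite; reduce −f:
−f: translate: b→-13 (≡33 mod 46), so (23,33,37)→(23,-13,27)
−f: reduced (well bottom): (23,-13,27) with a≤c, −a<b≤a
flip sign back: reduced form of f is (-23,13,-27)
g is negative-definite; reduce −g:
−g: flip: (29,11,21)→(21,-11,29)
−g: reduced (well bottom): (21,-11,29) with a≤c, −a<b≤a
flip sign back: reduced form of g is (-21,11,-29)
reduced forms (-23, 13, -27) vs (-21, 11, -29) ⇒ inequivalent

no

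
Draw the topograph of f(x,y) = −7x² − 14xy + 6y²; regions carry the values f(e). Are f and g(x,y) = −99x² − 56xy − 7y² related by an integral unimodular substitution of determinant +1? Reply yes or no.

D₁ = 364, D₂ = 364
river cycle of f (length 8): (6, 14, -7), (-7, 14, 6), (6, 10, -11), (-11, 12, 5), (5, 18, -2), (-2, 18, 5), (5, 12, -11), (-11, 10, 6)
river cycle of g (length 8): (-7, 14, 6), (6, 10, -11), (-11, 12, 5), (5, 18, -2), (-2, 18, 5), (5, 12, -11), (-11, 10, 6), (6, 14, -7)
cycles coincide ⇒ equivalent

yes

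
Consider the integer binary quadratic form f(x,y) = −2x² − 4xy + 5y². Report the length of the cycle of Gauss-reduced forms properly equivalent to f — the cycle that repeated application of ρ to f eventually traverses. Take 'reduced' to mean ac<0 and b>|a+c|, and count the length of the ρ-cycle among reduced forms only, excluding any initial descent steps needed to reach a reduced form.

D = 56, ⌊√D⌋ = 7
descent: ρ → (5,4,-2)  [lands on river]
river: ρ → (-2,4,5)
river: ρ → (5,6,-1)
river: ρ → (-1,6,5)
ρ-cycle length = 4 (tail of 1 descent step not counted)

4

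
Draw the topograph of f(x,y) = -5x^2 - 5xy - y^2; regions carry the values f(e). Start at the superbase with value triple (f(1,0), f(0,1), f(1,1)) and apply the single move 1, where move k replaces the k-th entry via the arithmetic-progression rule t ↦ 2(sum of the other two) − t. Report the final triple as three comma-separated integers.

start (-5,-1,-11) = (f(1,0),f(0,1),f(1,1))
replace slot 1: 2·((-1)+(-11)) − (-5) = -19 → (-19,-1,-11)

-19,-1,-11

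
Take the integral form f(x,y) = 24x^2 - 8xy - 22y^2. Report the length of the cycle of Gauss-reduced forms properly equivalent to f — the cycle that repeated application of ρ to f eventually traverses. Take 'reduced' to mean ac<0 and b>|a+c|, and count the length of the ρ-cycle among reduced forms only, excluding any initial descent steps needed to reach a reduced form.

D = 2176, ⌊√D⌋ = 46
descent: ρ → (-22,8,24)  [lands on river]
river: ρ → (24,40,-6)
river: ρ → (-6,44,10)
river: ρ → (10,36,-22)
ρ-cycle length = 4 (tail of 1 descent step not counted)

4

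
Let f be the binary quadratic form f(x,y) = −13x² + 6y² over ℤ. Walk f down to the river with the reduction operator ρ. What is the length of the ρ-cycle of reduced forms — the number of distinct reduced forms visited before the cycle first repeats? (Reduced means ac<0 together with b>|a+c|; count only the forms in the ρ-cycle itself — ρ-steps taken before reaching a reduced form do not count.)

D = 312, ⌊√D⌋ = 17
descent: ρ → (6,12,-7)  [lands on river]
river: ρ → (-7,16,2)
river: ρ → (2,16,-7)
river: ρ → (-7,12,6)
ρ-cycle length = 4 (tail of 1 descent step not counted)

4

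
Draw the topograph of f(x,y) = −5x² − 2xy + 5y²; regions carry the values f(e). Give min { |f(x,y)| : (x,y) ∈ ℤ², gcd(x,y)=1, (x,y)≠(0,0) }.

descent: ρ → (5,2,-5)  [lands on river]
river: ρ → (-5,8,2)
river: ρ → (2,8,-5)
river: ρ → (-5,2,5)
river: ρ → (5,8,-2)
river: ρ → (-2,8,5)
closes: descent 1, river 6
min |a| on river = 2

2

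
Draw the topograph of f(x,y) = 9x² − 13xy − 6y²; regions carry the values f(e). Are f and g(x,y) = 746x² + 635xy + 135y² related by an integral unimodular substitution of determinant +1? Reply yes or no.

D₁ = 385, D₂ = 385
river cycle of f (length 12): (-6, 13, 9), (9, 5, -10), (-10, 15, 4), (4, 17, -6), (-6, 19, 1), (1, 19, -6), (-6, 17, 4), (4, 15, -10), (-10, 5, 9), (9, 13, -6), … (2 more)
river cycle of g (length 12): (-6, 13, 9), (9, 5, -10), (-10, 15, 4), (4, 17, -6), (-6, 19, 1), (1, 19, -6), (-6, 17, 4), (4, 15, -10), (-10, 5, 9), (9, 13, -6), … (2 more)
cycles coincide ⇒ equivalent

yes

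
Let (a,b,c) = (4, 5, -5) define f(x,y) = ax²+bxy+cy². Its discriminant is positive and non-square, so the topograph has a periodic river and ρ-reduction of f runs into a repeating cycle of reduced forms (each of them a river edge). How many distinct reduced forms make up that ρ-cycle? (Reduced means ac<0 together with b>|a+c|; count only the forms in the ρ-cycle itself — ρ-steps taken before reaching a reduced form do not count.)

D = 105, ⌊√D⌋ = 10
river: ρ → (-5,5,4)
river: ρ → (4,3,-6)
river: ρ → (-6,9,1)
river: ρ → (1,9,-6)
river: ρ → (-6,3,4)
river: ρ → (4,5,-5)
ρ-cycle length = 6 (tail of 0 descent steps not counted)

6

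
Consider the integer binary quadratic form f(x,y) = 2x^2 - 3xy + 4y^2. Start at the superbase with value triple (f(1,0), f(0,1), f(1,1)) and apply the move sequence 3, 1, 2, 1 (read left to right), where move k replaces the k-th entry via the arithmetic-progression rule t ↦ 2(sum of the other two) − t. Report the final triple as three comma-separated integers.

start (2,4,3) = (f(1,0),f(0,1),f(1,1))
replace slot 3: 2·(2+4) − 3 = 9 → (2,4,9)
replace slot 1: 2·(4+9) − 2 = 24 → (24,4,9)
replace slot 2: 2·(24+9) − 4 = 62 → (24,62,9)
replace slot 1: 2·(62+9) − 24 = 118 → (118,62,9)

118,62,9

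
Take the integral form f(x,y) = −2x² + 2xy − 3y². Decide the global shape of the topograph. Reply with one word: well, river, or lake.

D = b²−4ac = 2² − 4·(-2)·(-3) = -20
D < 0 ⇒ definite ⇒ every region one sign ⇒ single well

well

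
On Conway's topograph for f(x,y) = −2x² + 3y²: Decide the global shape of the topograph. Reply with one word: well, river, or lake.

D = b²−4ac = 0² − 4·(-2)·3 = 24
D > 0 non-square ⇒ indefinite ⇒ periodic river

river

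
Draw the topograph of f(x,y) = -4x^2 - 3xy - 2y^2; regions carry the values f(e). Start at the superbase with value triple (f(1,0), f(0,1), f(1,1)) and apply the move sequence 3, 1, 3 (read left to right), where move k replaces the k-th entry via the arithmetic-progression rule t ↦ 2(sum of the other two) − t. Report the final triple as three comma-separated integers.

start (-4,-2,-9) = (f(1,0),f(0,1),f(1,1))
replace slot 3: 2·((-4)+(-2)) − (-9) = -3 → (-4,-2,-3)
replace slot 1: 2·((-2)+(-3)) − (-4) = -6 → (-6,-2,-3)
replace slot 3: 2·((-6)+(-2)) − (-3) = -13 → (-6,-2,-13)

-6,-2,-13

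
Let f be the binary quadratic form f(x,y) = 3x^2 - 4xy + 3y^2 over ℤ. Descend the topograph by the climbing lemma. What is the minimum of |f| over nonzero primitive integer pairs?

translate: b→2 (≡-4 mod 6), so (3,-4,3)→(3,2,2)
flip: (3,2,2)→(2,-2,3)
translate: b→2 (≡-2 mod 4), so (2,-2,3)→(2,2,3)
reduced (well bottom): (2,2,3) with a≤c, −a<b≤a
well minimum = a = 2

2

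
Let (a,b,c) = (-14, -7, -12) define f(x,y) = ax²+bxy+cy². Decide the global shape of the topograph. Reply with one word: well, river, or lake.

D = b²−4ac = (-7)² − 4·(-14)·(-12) = -623
D < 0 ⇒ definite ⇒ every region one sign ⇒ single well

well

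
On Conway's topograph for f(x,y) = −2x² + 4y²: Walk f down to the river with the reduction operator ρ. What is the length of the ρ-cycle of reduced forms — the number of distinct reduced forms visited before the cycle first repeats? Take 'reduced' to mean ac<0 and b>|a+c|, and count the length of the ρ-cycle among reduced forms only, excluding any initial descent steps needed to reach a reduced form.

D = 32, ⌊√D⌋ = 5
descent: ρ → (4,0,-2)
descent: ρ → (-2,4,2)  [lands on river]
river: ρ → (2,4,-2)
ρ-cycle length = 2 (tail of 2 descent steps not counted)

2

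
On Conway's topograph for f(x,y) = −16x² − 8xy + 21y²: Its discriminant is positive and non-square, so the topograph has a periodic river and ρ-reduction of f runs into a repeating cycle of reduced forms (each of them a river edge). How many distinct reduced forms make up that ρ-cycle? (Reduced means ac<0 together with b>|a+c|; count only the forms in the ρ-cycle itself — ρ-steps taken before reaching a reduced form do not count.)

D = 1408, ⌊√D⌋ = 37
descent: ρ → (21,8,-16)  [lands on river]
river: ρ → (-16,24,13)
river: ρ → (13,28,-12)
river: ρ → (-12,20,21)
river: ρ → (21,22,-11)
river: ρ → (-11,22,21)
river: ρ → (21,20,-12)
river: ρ → (-12,28,13)
river: ρ → (13,24,-16)
river: ρ → (-16,8,21)
river: ρ → (21,34,-3)
river: ρ → (-3,32,32)
river: ρ → (32,32,-3)
river: ρ → (-3,34,21)
ρ-cycle length = 14 (tail of 1 descent step not counted)

14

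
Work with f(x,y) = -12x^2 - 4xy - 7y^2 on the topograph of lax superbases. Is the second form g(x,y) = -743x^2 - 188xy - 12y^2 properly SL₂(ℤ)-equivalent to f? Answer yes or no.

D₁ = -320, D₂ = -320
f is negative-definite; reduce −f:
−f: flip: (12,4,7)→(7,-4,12)
−f: reduced (well bottom): (7,-4,12) with a≤c, −a<b≤a
flip sign back: reduced form of f is (-7,4,-12)
g is negative-definite; reduce −g:
−g: flip: (743,188,12)→(12,-188,743)
−g: translate: b→4 (≡-188 mod 24), so (12,-188,743)→(12,4,7)
−g: flip: (12,4,7)→(7,-4,12)
−g: reduced (well bottom): (7,-4,12) with a≤c, −a<b≤a
flip sign back: reduced form of g is (-7,4,-12)
reduced forms (-7, 4, -12) vs (-7, 4, -12) ⇒ equivalent

yes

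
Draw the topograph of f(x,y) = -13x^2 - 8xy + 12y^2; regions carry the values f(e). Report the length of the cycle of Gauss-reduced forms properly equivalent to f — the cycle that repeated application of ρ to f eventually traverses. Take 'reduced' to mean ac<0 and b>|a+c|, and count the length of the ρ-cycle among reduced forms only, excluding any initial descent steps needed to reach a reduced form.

D = 688, ⌊√D⌋ = 26
descent: ρ → (12,8,-13)  [lands on river]
river: ρ → (-13,18,7)
river: ρ → (7,24,-4)
river: ρ → (-4,24,7)
river: ρ → (7,18,-13)
river: ρ → (-13,8,12)
river: ρ → (12,16,-9)
river: ρ → (-9,20,8)
river: ρ → (8,12,-17)
river: ρ → (-17,22,3)
river: ρ → (3,26,-1)
river: ρ → (-1,26,3)
river: ρ → (3,22,-17)
river: ρ → (-17,12,8)
river: ρ → (8,20,-9)
river: ρ → (-9,16,12)
ρ-cycle length = 16 (tail of 1 descent step not counted)

16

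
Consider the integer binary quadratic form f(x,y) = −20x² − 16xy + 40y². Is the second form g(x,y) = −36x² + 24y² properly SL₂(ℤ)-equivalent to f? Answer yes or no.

D₁ = 3456, D₂ = 3456
river cycle of f (length 6): (-20, 24, 36), (36, 48, -8), (-8, 48, 36), (36, 24, -20), (-20, 56, 4), (4, 56, -20)
river cycle of g (length 2): (24, 48, -12), (-12, 48, 24)
cycles differ ⇒ inequivalent

no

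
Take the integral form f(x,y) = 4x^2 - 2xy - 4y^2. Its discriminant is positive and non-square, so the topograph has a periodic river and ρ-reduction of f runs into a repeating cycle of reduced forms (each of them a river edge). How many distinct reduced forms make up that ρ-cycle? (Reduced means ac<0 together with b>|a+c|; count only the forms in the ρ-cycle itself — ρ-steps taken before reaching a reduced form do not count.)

D = 68, ⌊√D⌋ = 8
descent: ρ → (-4,2,4)  [lands on river]
river: ρ → (4,6,-2)
river: ρ → (-2,6,4)
river: ρ → (4,2,-4)
river: ρ → (-4,6,2)
river: ρ → (2,6,-4)
ρ-cycle length = 6 (tail of 1 descent step not counted)

6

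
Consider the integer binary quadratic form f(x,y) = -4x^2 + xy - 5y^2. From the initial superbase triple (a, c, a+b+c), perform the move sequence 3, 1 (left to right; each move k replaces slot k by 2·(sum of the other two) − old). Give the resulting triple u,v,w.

start (-4,-5,-8) = (f(1,0),f(0,1),f(1,1))
replace slot 3: 2·((-4)+(-5)) − (-8) = -10 → (-4,-5,-10)
replace slot 1: 2·((-5)+(-10)) − (-4) = -26 → (-26,-5,-10)

-26,-5,-10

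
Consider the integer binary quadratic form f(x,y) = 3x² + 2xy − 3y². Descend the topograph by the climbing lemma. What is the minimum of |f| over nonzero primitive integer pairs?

river: ρ → (-3,4,2)
river: ρ → (2,4,-3)
river: ρ → (-3,2,3)
river: ρ → (3,4,-2)
river: ρ → (-2,4,3)
river: ρ → (3,2,-3)
closes: descent 0, river 6
min |a| on river = 2

2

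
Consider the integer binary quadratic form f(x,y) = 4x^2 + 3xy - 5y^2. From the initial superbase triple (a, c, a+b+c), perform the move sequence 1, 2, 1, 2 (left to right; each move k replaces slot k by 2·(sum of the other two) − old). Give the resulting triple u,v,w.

start (4,-5,2) = (f(1,0),f(0,1),f(1,1))
replace slot 1: 2·((-5)+2) − 4 = -10 → (-10,-5,2)
replace slot 2: 2·((-10)+2) − (-5) = -11 → (-10,-11,2)
replace slot 1: 2·((-11)+2) − (-10) = -8 → (-8,-11,2)
replace slot 2: 2·((-8)+2) − (-11) = -1 → (-8,-1,2)

-8,-1,2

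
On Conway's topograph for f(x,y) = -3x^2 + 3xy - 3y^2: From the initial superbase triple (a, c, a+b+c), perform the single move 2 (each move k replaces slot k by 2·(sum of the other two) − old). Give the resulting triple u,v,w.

start (-3,-3,-3) = (f(1,0),f(0,1),f(1,1))
replace slot 2: 2·((-3)+(-3)) − (-3) = -9 → (-3,-9,-3)

-3,-9,-3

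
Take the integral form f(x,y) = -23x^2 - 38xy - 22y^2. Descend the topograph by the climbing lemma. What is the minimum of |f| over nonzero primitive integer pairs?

translate: b→-8 (≡38 mod 46), so (23,38,22)→(23,-8,7)
flip: (23,-8,7)→(7,8,23)
translate: b→-6 (≡8 mod 14), so (7,8,23)→(7,-6,22)
reduced (well bottom): (7,-6,22) with a≤c, −a<b≤a
well minimum |f| = |-7| = 7 (negative-definite)

7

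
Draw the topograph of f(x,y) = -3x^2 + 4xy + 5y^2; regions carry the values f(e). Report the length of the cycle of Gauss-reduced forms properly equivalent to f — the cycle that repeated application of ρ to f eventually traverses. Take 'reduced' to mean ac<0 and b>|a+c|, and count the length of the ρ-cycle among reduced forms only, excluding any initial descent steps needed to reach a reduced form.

D = 76, ⌊√D⌋ = 8
river: ρ → (5,6,-2)
river: ρ → (-2,6,5)
river: ρ → (5,4,-3)
river: ρ → (-3,8,1)
river: ρ → (1,8,-3)
river: ρ → (-3,4,5)
ρ-cycle length = 6 (tail of 0 descent steps not counted)

6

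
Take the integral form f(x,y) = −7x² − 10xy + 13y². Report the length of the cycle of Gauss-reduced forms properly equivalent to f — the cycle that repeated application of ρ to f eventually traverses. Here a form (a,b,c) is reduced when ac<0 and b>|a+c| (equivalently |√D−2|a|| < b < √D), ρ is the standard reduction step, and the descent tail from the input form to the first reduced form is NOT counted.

D = 464, ⌊√D⌋ = 21
descent: ρ → (13,10,-7)  [lands on river]
river: ρ → (-7,18,5)
river: ρ → (5,12,-16)
river: ρ → (-16,20,1)
river: ρ → (1,20,-16)
river: ρ → (-16,12,5)
river: ρ → (5,18,-7)
river: ρ → (-7,10,13)
river: ρ → (13,16,-4)
river: ρ → (-4,16,13)
ρ-cycle length = 10 (tail of 1 descent step not counted)

10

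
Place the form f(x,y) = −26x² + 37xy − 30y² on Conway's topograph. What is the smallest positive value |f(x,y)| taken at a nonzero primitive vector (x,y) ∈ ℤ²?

translate: b→15 (≡-37 mod 52), so (26,-37,30)→(26,15,19)
flip: (26,15,19)→(19,-15,26)
reduced (well bottom): (19,-15,26) with a≤c, −a<b≤a
well minimum |f| = |-19| = 19 (negative-definite)

19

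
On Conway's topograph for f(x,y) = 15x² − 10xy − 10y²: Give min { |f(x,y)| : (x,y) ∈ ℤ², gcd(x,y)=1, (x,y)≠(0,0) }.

descent: ρ → (-10,10,15)  [lands on river]
river: ρ → (15,20,-5)
river: ρ → (-5,20,15)
river: ρ → (15,10,-10)
closes: descent 1, river 4
min |a| on river = 5

5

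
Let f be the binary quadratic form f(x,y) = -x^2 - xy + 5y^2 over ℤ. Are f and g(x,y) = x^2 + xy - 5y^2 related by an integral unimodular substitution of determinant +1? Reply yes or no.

D₁ = 21, D₂ = 21
river cycle of f (length 2): (-1, 3, 3), (3, 3, -1)
river cycle of g (length 2): (1, 3, -3), (-3, 3, 1)
cycles differ ⇒ inequivalent

no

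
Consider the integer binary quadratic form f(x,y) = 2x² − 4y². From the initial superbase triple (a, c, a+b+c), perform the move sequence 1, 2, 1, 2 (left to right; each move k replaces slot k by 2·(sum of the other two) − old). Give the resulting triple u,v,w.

start (2,-4,-2) = (f(1,0),f(0,1),f(1,1))
replace slot 1: 2·((-4)+(-2)) − 2 = -14 → (-14,-4,-2)
replace slot 2: 2·((-14)+(-2)) − (-4) = -28 → (-14,-28,-2)
replace slot 1: 2·((-28)+(-2)) − (-14) = -46 → (-46,-28,-2)
replace slot 2: 2·((-46)+(-2)) − (-28) = -68 → (-46,-68,-2)

-46,-68,-2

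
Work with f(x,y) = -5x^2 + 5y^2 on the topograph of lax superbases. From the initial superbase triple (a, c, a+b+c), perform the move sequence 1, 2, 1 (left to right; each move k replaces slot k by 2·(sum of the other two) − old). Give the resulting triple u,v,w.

start (-5,5,0) = (f(1,0),f(0,1),f(1,1))
replace slot 1: 2·(5+0) − (-5) = 15 → (15,5,0)
replace slot 2: 2·(15+0) − 5 = 25 → (15,25,0)
replace slot 1: 2·(25+0) − 15 = 35 → (35,25,0)

35,25,0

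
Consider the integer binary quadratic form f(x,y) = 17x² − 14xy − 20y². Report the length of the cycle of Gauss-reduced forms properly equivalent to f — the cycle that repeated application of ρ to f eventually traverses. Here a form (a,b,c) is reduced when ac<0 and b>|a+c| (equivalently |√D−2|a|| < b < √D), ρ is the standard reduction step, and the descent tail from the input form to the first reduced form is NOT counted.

D = 1556, ⌊√D⌋ = 39
descent: ρ → (-20,14,17)  [lands on river]
river: ρ → (17,20,-17)
river: ρ → (-17,14,20)
river: ρ → (20,26,-11)
river: ρ → (-11,18,28)
river: ρ → (28,38,-1)
river: ρ → (-1,38,28)
river: ρ → (28,18,-11)
river: ρ → (-11,26,20)
river: ρ → (20,14,-17)
river: ρ → (-17,20,17)
river: ρ → (17,14,-20)
river: ρ → (-20,26,11)
river: ρ → (11,18,-28)
river: ρ → (-28,38,1)
river: ρ → (1,38,-28)
river: ρ → (-28,18,11)
river: ρ → (11,26,-20)
ρ-cycle length = 18 (tail of 1 descent step not counted)

18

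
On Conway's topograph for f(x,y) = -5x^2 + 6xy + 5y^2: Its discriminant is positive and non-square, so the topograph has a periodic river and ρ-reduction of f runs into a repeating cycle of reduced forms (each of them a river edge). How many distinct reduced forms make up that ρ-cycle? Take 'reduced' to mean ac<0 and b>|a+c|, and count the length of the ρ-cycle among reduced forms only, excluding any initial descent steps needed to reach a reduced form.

D = 136, ⌊√D⌋ = 11
river: ρ → (5,4,-6)
river: ρ → (-6,8,3)
river: ρ → (3,10,-3)
river: ρ → (-3,8,6)
river: ρ → (6,4,-5)
river: ρ → (-5,6,5)
ρ-cycle length = 6 (tail of 0 descent steps not counted)

6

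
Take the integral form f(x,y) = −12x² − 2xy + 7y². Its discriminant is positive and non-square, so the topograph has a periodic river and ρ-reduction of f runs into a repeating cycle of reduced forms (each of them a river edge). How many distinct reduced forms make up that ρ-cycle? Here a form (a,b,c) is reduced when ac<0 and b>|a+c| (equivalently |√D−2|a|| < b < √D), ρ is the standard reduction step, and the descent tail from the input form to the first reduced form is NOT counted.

D = 340, ⌊√D⌋ = 18
descent: ρ → (7,16,-3)  [lands on river]
river: ρ → (-3,14,12)
river: ρ → (12,10,-5)
river: ρ → (-5,10,12)
river: ρ → (12,14,-3)
river: ρ → (-3,16,7)
river: ρ → (7,12,-7)
river: ρ → (-7,16,3)
river: ρ → (3,14,-12)
river: ρ → (-12,10,5)
river: ρ → (5,10,-12)
river: ρ → (-12,14,3)
river: ρ → (3,16,-7)
river: ρ → (-7,12,7)
ρ-cycle length = 14 (tail of 1 descent step not counted)

14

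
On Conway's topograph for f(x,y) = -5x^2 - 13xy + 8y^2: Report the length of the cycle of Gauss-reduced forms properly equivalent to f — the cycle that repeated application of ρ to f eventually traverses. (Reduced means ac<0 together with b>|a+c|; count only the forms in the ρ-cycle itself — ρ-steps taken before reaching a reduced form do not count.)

D = 329, ⌊√D⌋ = 18
descent: ρ → (8,13,-5)  [lands on river]
river: ρ → (-5,17,2)
river: ρ → (2,15,-13)
river: ρ → (-13,11,4)
river: ρ → (4,13,-10)
river: ρ → (-10,7,7)
river: ρ → (7,7,-10)
river: ρ → (-10,13,4)
river: ρ → (4,11,-13)
river: ρ → (-13,15,2)
river: ρ → (2,17,-5)
river: ρ → (-5,13,8)
river: ρ → (8,3,-10)
river: ρ → (-10,17,1)
river: ρ → (1,17,-10)
river: ρ → (-10,3,8)
ρ-cycle length = 16 (tail of 1 descent step not counted)

16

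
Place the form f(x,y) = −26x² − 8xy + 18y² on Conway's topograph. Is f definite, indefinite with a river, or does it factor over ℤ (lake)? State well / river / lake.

D = b²−4ac = (-8)² − 4·(-26)·18 = 1936
D = 44² is a perfect square ⇒ form factors over ℤ ⇒ lakes

lake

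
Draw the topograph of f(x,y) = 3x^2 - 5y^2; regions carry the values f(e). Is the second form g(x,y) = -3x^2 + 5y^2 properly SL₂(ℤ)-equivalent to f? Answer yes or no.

D₁ = 60, D₂ = 60
river cycle of f (length 2): (3, 6, -2), (-2, 6, 3)
river cycle of g (length 2): (-3, 6, 2), (2, 6, -3)
cycles differ ⇒ inequivalent

no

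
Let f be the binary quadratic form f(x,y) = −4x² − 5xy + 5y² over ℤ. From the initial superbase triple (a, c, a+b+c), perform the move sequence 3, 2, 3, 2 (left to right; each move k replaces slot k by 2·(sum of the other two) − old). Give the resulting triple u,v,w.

start (-4,5,-4) = (f(1,0),f(0,1),f(1,1))
replace slot 3: 2·((-4)+5) − (-4) = 6 → (-4,5,6)
replace slot 2: 2·((-4)+6) − 5 = -1 → (-4,-1,6)
replace slot 3: 2·((-4)+(-1)) − 6 = -16 → (-4,-1,-16)
replace slot 2: 2·((-4)+(-16)) − (-1) = -39 → (-4,-39,-16)

-4,-39,-16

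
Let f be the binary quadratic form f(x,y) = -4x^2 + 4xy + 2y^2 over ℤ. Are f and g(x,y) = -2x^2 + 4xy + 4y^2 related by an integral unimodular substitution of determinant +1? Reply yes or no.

D₁ = 48, D₂ = 48
river cycle of f (length 2): (2, 4, -4), (-4, 4, 2)
river cycle of g (length 2): (4, 4, -2), (-2, 4, 4)
cycles differ ⇒ inequivalent

no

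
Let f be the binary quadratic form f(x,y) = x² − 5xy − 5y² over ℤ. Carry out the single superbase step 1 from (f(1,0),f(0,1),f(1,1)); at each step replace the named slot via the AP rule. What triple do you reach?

start (1,-5,-9) = (f(1,0),f(0,1),f(1,1))
replace slot 1: 2·((-5)+(-9)) − 1 = -29 → (-29,-5,-9)

-29,-5,-9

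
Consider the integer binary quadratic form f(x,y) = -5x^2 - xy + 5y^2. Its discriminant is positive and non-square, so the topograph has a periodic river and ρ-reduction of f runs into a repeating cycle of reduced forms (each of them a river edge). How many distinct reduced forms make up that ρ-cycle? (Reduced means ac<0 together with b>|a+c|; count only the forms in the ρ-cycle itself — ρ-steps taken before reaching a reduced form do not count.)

D = 101, ⌊√D⌋ = 10
descent: ρ → (5,1,-5)  [lands on river]
river: ρ → (-5,9,1)
river: ρ → (1,9,-5)
river: ρ → (-5,1,5)
river: ρ → (5,9,-1)
river: ρ → (-1,9,5)
ρ-cycle length = 6 (tail of 1 descent step not counted)

6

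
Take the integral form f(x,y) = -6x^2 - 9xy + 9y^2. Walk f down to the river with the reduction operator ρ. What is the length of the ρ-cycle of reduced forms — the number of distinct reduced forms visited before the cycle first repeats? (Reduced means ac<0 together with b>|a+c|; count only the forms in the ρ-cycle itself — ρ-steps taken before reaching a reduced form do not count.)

D = 297, ⌊√D⌋ = 17
descent: ρ → (9,9,-6)  [lands on river]
river: ρ → (-6,15,3)
river: ρ → (3,15,-6)
river: ρ → (-6,9,9)
ρ-cycle length = 4 (tail of 1 descent step not counted)

4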